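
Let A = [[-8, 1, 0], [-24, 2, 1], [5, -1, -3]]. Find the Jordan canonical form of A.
The characteristic polynomial is det(xI - A) = (x + 3)^3, so the eigenvalues are -3 (algebraic multiplicity 3).

For λ = -3: rank(A + 3I) = 2, rank((A + 3I)^2) = 1, rank((A + 3I)^3) = 0. The eigenspace has dimension 3 - 2 = 1, so there is 1 Jordan block; the rank sequence gives block sizes [3].

Assembling the blocks gives the Jordan form J above.

J = [[-3, 1, 0], [0, -3, 1], [0, 0, -3]]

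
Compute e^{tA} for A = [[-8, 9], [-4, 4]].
e^{tA} = [[(1 - 6*t)*e^{-2*t}, 9*t*e^{-2*t}], [-4*t*e^{-2*t}, (6*t + 1)*e^{-2*t}]]

A has Jordan form J = [[-2, 1], [0, -2]] with A = PJP^{-1}, so e^{tA} = P e^{tJ} P^{-1}.

For a Jordan block J_k(λ), e^{tJ_k(λ)} = e^{λt} · (I + tN + t^2 N^2/2! + ... + t^{k-1} N^{k-1}/(k-1)!) where N is the nilpotent superdiagonal part.

Assembling the blocks and conjugating back gives the entries of e^{tA} as shown above.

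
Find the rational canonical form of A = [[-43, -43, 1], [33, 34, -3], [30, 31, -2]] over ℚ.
R = [[0, 0, -40], [1, 0, -38], [0, 1, -11]]

The invariant factors of A (the non-unit diagonal entries of the Smith normal form of xI - A over ℚ[x]) are (x + 2)(x + 4)(x + 5), each dividing the next. The characteristic polynomial is their product, (x + 2)(x + 4)(x + 5).

The rational canonical form is the block-diagonal matrix of companion matrices C(f_i):
R = [[0, 0, -40], [1, 0, -38], [0, 1, -11]].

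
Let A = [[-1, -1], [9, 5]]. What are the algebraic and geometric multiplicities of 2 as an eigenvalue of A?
algebraic multiplicity 2, geometric multiplicity 1

The characteristic polynomial is (x - 2)^2, so the factor x - 2 appears with exponent 2: the algebraic multiplicity is 2.

rank(A - 2I) = 1, so the eigenspace has dimension 2 - 1 = 1: the geometric multiplicity is 1.

Since 1 < 2, A is not diagonalizable.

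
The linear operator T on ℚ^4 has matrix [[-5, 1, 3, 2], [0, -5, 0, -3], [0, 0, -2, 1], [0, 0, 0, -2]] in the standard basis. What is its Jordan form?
The characteristic polynomial is det(xI - A) = (x + 2)^2(x + 5)^2, so the eigenvalues are -5 (algebraic multiplicity 2), -2 (algebraic multiplicity 2).

For λ = -5: rank(A + 5I) = 3, rank((A + 5I)^2) = 2. The eigenspace has dimension 4 - 3 = 1, so there is 1 Jordan block; the rank sequence gives block sizes [2].

For λ = -2: rank(A + 2I) = 3, rank((A + 2I)^2) = 2. The eigenspace has dimension 4 - 3 = 1, so there is 1 Jordan block; the rank sequence gives block sizes [2].

Assembling the blocks gives the Jordan form J above.

J = [[-5, 1, 0, 0], [0, -5, 0, 0], [0, 0, -2, 1], [0, 0, 0, -2]]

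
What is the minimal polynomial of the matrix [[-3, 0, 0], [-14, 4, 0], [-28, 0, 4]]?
m_A(x) = (x - 4)(x + 3)

The characteristic polynomial factors as (x - 4)^2(x + 3). The minimal polynomial is ∏(x - λ)^{k_λ} where k_λ is the size of the largest Jordan block at λ.

For λ = -3: rank(A + 3I) = 2, and the largest Jordan block has size 1 (the smallest k with rank((A + 3I)^k) = rank((A + 3I)^(k+1))).
For λ = 4: rank(A - 4I) = 1, and the largest Jordan block has size 1 (the smallest k with rank((A - 4I)^k) = rank((A - 4I)^(k+1))).

So m_A(x) = (x - 4)(x + 3).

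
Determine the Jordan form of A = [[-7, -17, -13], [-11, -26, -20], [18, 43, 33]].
The characteristic polynomial is det(xI - A) = x^3, so the eigenvalues are 0 (algebraic multiplicity 3).

For λ = 0: rank(A) = 2, rank(A^2) = 1, rank(A^3) = 0. The eigenspace has dimension 3 - 2 = 1, so there is 1 Jordan block; the rank sequence gives block sizes [3].

Assembling the blocks gives the Jordan form J above.

J = [[0, 1, 0], [0, 0, 1], [0, 0, 0]]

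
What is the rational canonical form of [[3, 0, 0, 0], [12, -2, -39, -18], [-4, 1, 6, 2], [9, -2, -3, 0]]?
The invariant factors of A (the non-unit diagonal entries of the Smith normal form of xI - A over ℚ[x]) are x - 3, (x - 3)^2(x + 2), each dividing the next. The characteristic polynomial is their product, (x - 3)^3(x + 2).

The rational canonical form is the block-diagonal matrix of companion matrices C(f_i):
R = [[3, 0, 0, 0], [0, 0, 0, -18], [0, 1, 0, 3], [0, 0, 1, 4]].

R = [[3, 0, 0, 0], [0, 0, 0, -18], [0, 1, 0, 3], [0, 0, 1, 4]]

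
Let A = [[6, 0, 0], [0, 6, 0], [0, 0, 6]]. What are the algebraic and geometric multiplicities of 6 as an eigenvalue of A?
The characteristic polynomial is (x - 6)^3, so the factor x - 6 appears with exponent 3: the algebraic multiplicity is 3.

rank(A - 6I) = 0, so the eigenspace has dimension 3 - 0 = 3: the geometric multiplicity is 3.

algebraic multiplicity 3, geometric multiplicity 3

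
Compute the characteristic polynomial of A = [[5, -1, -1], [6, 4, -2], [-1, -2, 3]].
xI - A = [[x - 5, 1, 1], [-6, x - 4, 2], [1, 2, x - 3]].

Expanding det(xI - A) along the first row:
det(xI - A) = + (x - 5)·det([[x - 4, 2], [2, x - 3]]) - (1)·det([[-6, 2], [1, x - 3]]) + (1)·det([[-6, x - 4], [1, 2]]).

Evaluating gives χ_A(x) = x^3 - 12x^2 + 48x - 64 = (x - 4)^3.

χ_A(x) = (x - 4)^3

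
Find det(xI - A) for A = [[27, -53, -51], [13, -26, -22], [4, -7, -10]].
χ_A(x) = (x + 3)^3

xI - A = [[x - 27, 53, 51], [-13, x + 26, 22], [-4, 7, x + 10]].

Expanding det(xI - A) along the first row:
det(xI - A) = + (x - 27)·det([[x + 26, 22], [7, x + 10]]) - (53)·det([[-13, 22], [-4, x + 10]]) + (51)·det([[-13, x + 26], [-4, 7]]).

Evaluating gives χ_A(x) = x^3 + 9x^2 + 27x + 27 = (x + 3)^3.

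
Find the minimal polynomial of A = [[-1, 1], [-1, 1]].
m_A(x) = x^2

The characteristic polynomial factors as x^2. The minimal polynomial is ∏(x - λ)^{k_λ} where k_λ is the size of the largest Jordan block at λ.

For λ = 0: rank(A) = 1, and the largest Jordan block has size 2 (the smallest k with rank(A^k) = rank(A^(k+1))).

So m_A(x) = x^2.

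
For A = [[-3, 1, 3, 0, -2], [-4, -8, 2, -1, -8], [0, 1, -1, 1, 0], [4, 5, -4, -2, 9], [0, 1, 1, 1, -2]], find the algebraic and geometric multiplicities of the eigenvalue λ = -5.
algebraic multiplicity 2, geometric multiplicity 1

The characteristic polynomial is (x + 2)^3(x + 5)^2, so the factor x + 5 appears with exponent 2: the algebraic multiplicity is 2.

rank(A + 5I) = 4, so the eigenspace has dimension 5 - 4 = 1: the geometric multiplicity is 1.

Since 1 < 2, A is not diagonalizable.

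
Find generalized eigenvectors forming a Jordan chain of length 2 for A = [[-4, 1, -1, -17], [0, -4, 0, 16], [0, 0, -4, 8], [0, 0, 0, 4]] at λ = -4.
We seek v_1 ∈ ker((A + 4I)^2) \ ker(A + 4I), then set v_{i+1} = (A + 4I) v_i.

One such chain is v_1 = [[-1, 0, -1, 0]]^T, v_2 = [[1, 0, 0, 0]]^T. Check: (A + 4I) v_2 = [[0, 0, 0, 0]]^T = 0.

v_1 = [[-1, 0, -1, 0]]^T, v_2 = [[1, 0, 0, 0]]^T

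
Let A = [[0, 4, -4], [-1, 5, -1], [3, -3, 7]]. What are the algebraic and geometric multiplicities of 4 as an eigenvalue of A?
The characteristic polynomial is (x - 4)^3, so the factor x - 4 appears with exponent 3: the algebraic multiplicity is 3.

rank(A - 4I) = 1, so the eigenspace has dimension 3 - 1 = 2: the geometric multiplicity is 2.

Since 2 < 3, A is not diagonalizable.

algebraic multiplicity 3, geometric multiplicity 2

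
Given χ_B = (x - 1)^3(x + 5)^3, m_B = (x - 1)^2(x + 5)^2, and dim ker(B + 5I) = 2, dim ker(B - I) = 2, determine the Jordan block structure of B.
Jordan blocks: (-5, 2), (-5, 1), (1, 2), (1, 1)

λ = -5: algebraic multiplicity 3 (exponent in χ_B), largest block size 2 (exponent in m_B), 2 blocks (geometric multiplicity). These force block sizes [2, 1].
λ = 1: algebraic multiplicity 3 (exponent in χ_B), largest block size 2 (exponent in m_B), 2 blocks (geometric multiplicity). These force block sizes [2, 1].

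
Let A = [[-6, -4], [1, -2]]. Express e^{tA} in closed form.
e^{tA} = [[(1 - 2*t)*e^{-4*t}, -4*t*e^{-4*t}], [t*e^{-4*t}, (2*t + 1)*e^{-4*t}]]

A has Jordan form J = [[-4, 1], [0, -4]] with A = PJP^{-1}, so e^{tA} = P e^{tJ} P^{-1}.

For a Jordan block J_k(λ), e^{tJ_k(λ)} = e^{λt} · (I + tN + t^2 N^2/2! + ... + t^{k-1} N^{k-1}/(k-1)!) where N is the nilpotent superdiagonal part.

Assembling the blocks and conjugating back gives the entries of e^{tA} as shown above.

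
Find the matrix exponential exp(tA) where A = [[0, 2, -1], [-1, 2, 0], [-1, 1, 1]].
e^{tA} = [[(1 - t)*e^{t}, t*(4 - t)*e^{t}/2, t*(t - 2)*e^{t}/2], [-t*e^{t}, (-t^2/2 + t + 1)*e^{t}, t^2*e^{t}/2], [-t*e^{t}, t*(2 - t)*e^{t}/2, (t^2 + 2)*e^{t}/2]]

A has Jordan form J = [[1, 1, 0], [0, 1, 1], [0, 0, 1]] with A = PJP^{-1}, so e^{tA} = P e^{tJ} P^{-1}.

For a Jordan block J_k(λ), e^{tJ_k(λ)} = e^{λt} · (I + tN + t^2 N^2/2! + ... + t^{k-1} N^{k-1}/(k-1)!) where N is the nilpotent superdiagonal part.

Assembling the blocks and conjugating back gives the entries of e^{tA} as shown above.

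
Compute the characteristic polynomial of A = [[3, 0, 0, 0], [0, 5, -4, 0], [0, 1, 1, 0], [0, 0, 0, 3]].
xI - A = [[x - 3, 0, 0, 0], [0, x - 5, 4, 0], [0, -1, x - 1, 0], [0, 0, 0, x - 3]].

Expanding det(xI - A) along the first row:
det(xI - A) = + (x - 3)·det([[x - 5, 4, 0], [-1, x - 1, 0], [0, 0, x - 3]]) - (0)·det([[0, 4, 0], [0, x - 1, 0], [0, 0, x - 3]]) + (0)·det([[0, x - 5, 0], [0, -1, 0], [0, 0, x - 3]]) - (0)·det([[0, x - 5, 4], [0, -1, x - 1], [0, 0, 0]]).

Evaluating gives χ_A(x) = x^4 - 12x^3 + 54x^2 - 108x + 81 = (x - 3)^4.

χ_A(x) = (x - 3)^4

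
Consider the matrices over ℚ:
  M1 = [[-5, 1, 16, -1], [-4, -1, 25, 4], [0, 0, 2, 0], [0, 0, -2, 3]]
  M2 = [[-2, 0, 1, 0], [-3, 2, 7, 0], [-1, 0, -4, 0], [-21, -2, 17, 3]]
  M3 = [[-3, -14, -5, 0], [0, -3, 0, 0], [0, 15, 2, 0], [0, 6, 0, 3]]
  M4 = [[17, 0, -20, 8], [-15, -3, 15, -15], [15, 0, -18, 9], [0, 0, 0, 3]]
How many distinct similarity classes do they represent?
2 classes: {M1, M2, M3}, {M4}

Characteristic polynomials: χ_{M1} = (x - 3)(x - 2)(x + 3)^2, χ_{M2} = (x - 3)(x - 2)(x + 3)^2, χ_{M3} = (x - 3)(x - 2)(x + 3)^2, χ_{M4} = (x - 3)(x - 2)(x + 3)^2.

{M1, M2, M3}: invariant factors (x - 3)(x - 2)(x + 3)^2.

{M4}: invariant factors x + 3, (x - 3)(x - 2)(x + 3).

Matrices are similar if and only if their invariant-factor lists agree; the partition into similarity classes is {M1, M2, M3}, {M4}.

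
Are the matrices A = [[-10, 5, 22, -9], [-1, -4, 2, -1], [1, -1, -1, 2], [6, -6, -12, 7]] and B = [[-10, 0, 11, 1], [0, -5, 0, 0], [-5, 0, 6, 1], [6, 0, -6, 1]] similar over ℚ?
Both have characteristic polynomial (x - 1)^2(x + 5)^2, but the minimal polynomial of A is (x - 1)^2(x + 5)^2 while the minimal polynomial of B is (x - 1)^2(x + 5). The minimal polynomial is a similarity invariant, so A and B are not similar.

No.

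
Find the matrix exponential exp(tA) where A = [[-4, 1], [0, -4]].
A has Jordan form J = [[-4, 1], [0, -4]] with A = PJP^{-1}, so e^{tA} = P e^{tJ} P^{-1}.

For a Jordan block J_k(λ), e^{tJ_k(λ)} = e^{λt} · (I + tN + t^2 N^2/2! + ... + t^{k-1} N^{k-1}/(k-1)!) where N is the nilpotent superdiagonal part.

Assembling the blocks and conjugating back gives the entries of e^{tA} as shown above.

e^{tA} = [[e^{-4*t}, t*e^{-4*t}], [0, e^{-4*t}]]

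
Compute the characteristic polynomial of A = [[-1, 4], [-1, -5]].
χ_A(x) = (x + 3)^2

xI - A = [[x + 1, -4], [1, x + 5]].

Expanding det(xI - A) along the first row:
det(xI - A) = + (x + 1)·det([[x + 5]]) - (-4)·det([[1]]).

Evaluating gives χ_A(x) = x^2 + 6x + 9 = (x + 3)^2.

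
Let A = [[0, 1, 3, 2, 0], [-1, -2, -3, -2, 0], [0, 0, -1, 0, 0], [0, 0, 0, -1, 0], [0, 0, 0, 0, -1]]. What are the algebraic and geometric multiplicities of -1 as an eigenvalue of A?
The characteristic polynomial is (x + 1)^5, so the factor x + 1 appears with exponent 5: the algebraic multiplicity is 5.

rank(A + I) = 1, so the eigenspace has dimension 5 - 1 = 4: the geometric multiplicity is 4.

Since 4 < 5, A is not diagonalizable.

algebraic multiplicity 5, geometric multiplicity 4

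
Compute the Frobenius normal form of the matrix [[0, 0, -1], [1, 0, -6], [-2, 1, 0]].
R = [[0, 0, -1], [1, 0, -4], [0, 1, 0]]

The invariant factors of A (the non-unit diagonal entries of the Smith normal form of xI - A over ℚ[x]) are x^3 + 4x + 1, each dividing the next. The characteristic polynomial is their product, x^3 + 4x + 1.

The rational canonical form is the block-diagonal matrix of companion matrices C(f_i):
R = [[0, 0, -1], [1, 0, -4], [0, 1, 0]].

Note the characteristic polynomial does not split into linear factors over ℚ, so A has no Jordan form over ℚ; the rational canonical form exists over any field.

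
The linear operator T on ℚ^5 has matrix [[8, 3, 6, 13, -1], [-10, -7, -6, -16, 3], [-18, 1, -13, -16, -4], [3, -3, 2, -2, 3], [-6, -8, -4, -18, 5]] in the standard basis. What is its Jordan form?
J = [[-3, 1, 0, 0, 0], [0, -3, 0, 0, 0], [0, 0, -1, 1, 0], [0, 0, 0, -1, 1], [0, 0, 0, 0, -1]]

The characteristic polynomial is det(xI - A) = (x + 1)^3(x + 3)^2, so the eigenvalues are -3 (algebraic multiplicity 2), -1 (algebraic multiplicity 3).

For λ = -3: rank(A + 3I) = 4, rank((A + 3I)^2) = 3. The eigenspace has dimension 5 - 4 = 1, so there is 1 Jordan block; the rank sequence gives block sizes [2].

For λ = -1: rank(A + I) = 4, rank((A + I)^2) = 3, rank((A + I)^3) = 2. The eigenspace has dimension 5 - 4 = 1, so there is 1 Jordan block; the rank sequence gives block sizes [3].

Assembling the blocks gives the Jordan form J above.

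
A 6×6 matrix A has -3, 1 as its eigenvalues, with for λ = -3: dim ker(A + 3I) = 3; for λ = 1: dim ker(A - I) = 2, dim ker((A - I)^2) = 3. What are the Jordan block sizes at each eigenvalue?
Jordan blocks: (-3, 1), (-3, 1), (-3, 1), (1, 2), (1, 1)

λ = -3: successive nullity increments [3] count blocks of size ≥ k; block sizes are [1, 1, 1].
λ = 1: successive nullity increments [2, 1] count blocks of size ≥ k; block sizes are [2, 1].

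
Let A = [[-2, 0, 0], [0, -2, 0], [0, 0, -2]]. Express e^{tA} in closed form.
e^{tA} = [[e^{-2*t}, 0, 0], [0, e^{-2*t}, 0], [0, 0, e^{-2*t}]]

A has Jordan form J = [[-2, 0, 0], [0, -2, 0], [0, 0, -2]] with A = PJP^{-1}, so e^{tA} = P e^{tJ} P^{-1}.

For a Jordan block J_k(λ), e^{tJ_k(λ)} = e^{λt} · (I + tN + t^2 N^2/2! + ... + t^{k-1} N^{k-1}/(k-1)!) where N is the nilpotent superdiagonal part.

Assembling the blocks and conjugating back gives the entries of e^{tA} as shown above.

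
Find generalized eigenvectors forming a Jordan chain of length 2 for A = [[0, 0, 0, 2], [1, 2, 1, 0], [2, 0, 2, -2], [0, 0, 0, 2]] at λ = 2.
v_1 = [[0, 0, 1, 0]]^T, v_2 = [[0, 1, 0, 0]]^T

We seek v_1 ∈ ker((A - 2I)^2) \ ker(A - 2I), then set v_{i+1} = (A - 2I) v_i.

One such chain is v_1 = [[0, 0, 1, 0]]^T, v_2 = [[0, 1, 0, 0]]^T. Check: (A - 2I) v_2 = [[0, 0, 0, 0]]^T = 0.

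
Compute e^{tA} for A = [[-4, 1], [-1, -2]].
A has Jordan form J = [[-3, 1], [0, -3]] with A = PJP^{-1}, so e^{tA} = P e^{tJ} P^{-1}.

For a Jordan block J_k(λ), e^{tJ_k(λ)} = e^{λt} · (I + tN + t^2 N^2/2! + ... + t^{k-1} N^{k-1}/(k-1)!) where N is the nilpotent superdiagonal part.

Assembling the blocks and conjugating back gives the entries of e^{tA} as shown above.

e^{tA} = [[(1 - t)*e^{-3*t}, t*e^{-3*t}], [-t*e^{-3*t}, (t + 1)*e^{-3*t}]]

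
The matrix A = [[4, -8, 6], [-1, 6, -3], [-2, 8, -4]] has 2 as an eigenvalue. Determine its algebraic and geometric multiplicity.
algebraic multiplicity 3, geometric multiplicity 2

The characteristic polynomial is (x - 2)^3, so the factor x - 2 appears with exponent 3: the algebraic multiplicity is 3.

rank(A - 2I) = 1, so the eigenspace has dimension 3 - 1 = 2: the geometric multiplicity is 2.

Since 2 < 3, A is not diagonalizable.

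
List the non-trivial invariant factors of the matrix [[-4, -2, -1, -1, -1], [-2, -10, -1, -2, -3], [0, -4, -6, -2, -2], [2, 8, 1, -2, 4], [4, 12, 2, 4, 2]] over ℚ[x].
The Jordan structure of A has elementary divisors (x + 4)^3, (x + 4)^2. Arranging the block sizes at each eigenvalue in decreasing order and taking row products gives the invariant factors.

Invariant factors (smallest first, each dividing the next): (x + 4)^2, (x + 4)^3.

Check: the last factor (x + 4)^3 is the minimal polynomial, and the product (x + 4)^5 is the characteristic polynomial.

(x + 4)^2, (x + 4)^3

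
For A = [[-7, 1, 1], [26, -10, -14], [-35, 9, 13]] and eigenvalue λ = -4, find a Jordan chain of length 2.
We seek v_1 ∈ ker((A + 4I)^2) \ ker(A + 4I), then set v_{i+1} = (A + 4I) v_i.

One such chain is v_1 = [[0, 2, -1]]^T, v_2 = [[1, 2, 1]]^T. Check: (A + 4I) v_2 = [[0, 0, 0]]^T = 0.

v_1 = [[0, 2, -1]]^T, v_2 = [[1, 2, 1]]^T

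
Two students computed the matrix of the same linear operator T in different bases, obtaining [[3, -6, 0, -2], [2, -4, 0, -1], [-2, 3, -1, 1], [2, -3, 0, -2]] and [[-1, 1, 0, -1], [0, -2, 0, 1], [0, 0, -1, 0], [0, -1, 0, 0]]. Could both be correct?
Yes.

Two matrices over a field are similar if and only if they have the same invariant factors.

Both A and B have characteristic polynomial (x + 1)^4 and minimal polynomial (x + 1)^2. Computing further, both have invariant factors x + 1, x + 1, (x + 1)^2. Hence A and B are similar.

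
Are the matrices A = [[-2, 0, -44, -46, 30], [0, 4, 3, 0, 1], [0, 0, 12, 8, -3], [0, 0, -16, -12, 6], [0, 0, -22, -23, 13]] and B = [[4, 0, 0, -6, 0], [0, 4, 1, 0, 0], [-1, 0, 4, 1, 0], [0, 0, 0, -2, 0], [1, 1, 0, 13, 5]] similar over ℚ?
Yes.

Two matrices over a field are similar if and only if they have the same invariant factors.

Both A and B have characteristic polynomial (x - 5)(x - 4)^3(x + 2) and minimal polynomial (x - 5)(x - 4)^3(x + 2). Computing further, both have invariant factors (x - 5)(x - 4)^3(x + 2). Hence A and B are similar.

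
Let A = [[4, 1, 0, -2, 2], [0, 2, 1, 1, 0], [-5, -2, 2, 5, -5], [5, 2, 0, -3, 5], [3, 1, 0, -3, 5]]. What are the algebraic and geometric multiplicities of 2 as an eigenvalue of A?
algebraic multiplicity 5, geometric multiplicity 2

The characteristic polynomial is (x - 2)^5, so the factor x - 2 appears with exponent 5: the algebraic multiplicity is 5.

rank(A - 2I) = 3, so the eigenspace has dimension 5 - 3 = 2: the geometric multiplicity is 2.

Since 2 < 5, A is not diagonalizable.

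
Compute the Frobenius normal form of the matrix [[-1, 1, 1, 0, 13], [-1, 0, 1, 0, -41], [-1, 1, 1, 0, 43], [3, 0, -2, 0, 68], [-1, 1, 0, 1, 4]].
The invariant factors of A (the non-unit diagonal entries of the Smith normal form of xI - A over ℚ[x]) are (x - 6)(x - 1)^2(x^2 + 4x + 5), each dividing the next. The characteristic polynomial is their product, (x - 6)(x - 1)^2(x^2 + 4x + 5).

The rational canonical form is the block-diagonal matrix of companion matrices C(f_i):
R = [[0, 0, 0, 0, 30], [1, 0, 0, 0, -41], [0, 1, 0, 0, -6], [0, 0, 1, 0, 14], [0, 0, 0, 1, 4]].

Note the characteristic polynomial does not split into linear factors over ℚ, so A has no Jordan form over ℚ; the rational canonical form exists over any field.

R = [[0, 0, 0, 0, 30], [1, 0, 0, 0, -41], [0, 1, 0, 0, -6], [0, 0, 1, 0, 14], [0, 0, 0, 1, 4]]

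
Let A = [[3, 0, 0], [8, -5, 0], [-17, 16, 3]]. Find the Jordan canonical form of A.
J = [[-5, 0, 0], [0, 3, 1], [0, 0, 3]]

The characteristic polynomial is det(xI - A) = (x - 3)^2(x + 5), so the eigenvalues are -5 (algebraic multiplicity 1), 3 (algebraic multiplicity 2).

For λ = -5: algebraic multiplicity 1 gives one 1×1 block.

For λ = 3: rank(A - 3I) = 2, rank((A - 3I)^2) = 1. The eigenspace has dimension 3 - 2 = 1, so there is 1 Jordan block; the rank sequence gives block sizes [2].

Assembling the blocks gives the Jordan form J above.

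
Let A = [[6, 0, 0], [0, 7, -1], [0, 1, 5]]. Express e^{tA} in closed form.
A has Jordan form J = [[6, 1, 0], [0, 6, 0], [0, 0, 6]] with A = PJP^{-1}, so e^{tA} = P e^{tJ} P^{-1}.

For a Jordan block J_k(λ), e^{tJ_k(λ)} = e^{λt} · (I + tN + t^2 N^2/2! + ... + t^{k-1} N^{k-1}/(k-1)!) where N is the nilpotent superdiagonal part.

Assembling the blocks and conjugating back gives the entries of e^{tA} as shown above.

e^{tA} = [[e^{6*t}, 0, 0], [0, (t + 1)*e^{6*t}, -t*e^{6*t}], [0, t*e^{6*t}, (1 - t)*e^{6*t}]]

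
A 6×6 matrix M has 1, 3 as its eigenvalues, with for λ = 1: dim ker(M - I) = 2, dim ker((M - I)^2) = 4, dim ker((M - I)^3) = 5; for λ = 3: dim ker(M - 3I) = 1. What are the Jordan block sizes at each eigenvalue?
λ = 1: successive nullity increments [2, 2, 1] count blocks of size ≥ k; block sizes are [3, 2].
λ = 3: successive nullity increments [1] count blocks of size ≥ k; block sizes are [1].

Jordan blocks: (1, 3), (1, 2), (3, 1)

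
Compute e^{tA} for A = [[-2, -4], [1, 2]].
e^{tA} = [[1 - 2*t, -4*t], [t, 2*t + 1]]

A has Jordan form J = [[0, 1], [0, 0]] with A = PJP^{-1}, so e^{tA} = P e^{tJ} P^{-1}.

For a Jordan block J_k(λ), e^{tJ_k(λ)} = e^{λt} · (I + tN + t^2 N^2/2! + ... + t^{k-1} N^{k-1}/(k-1)!) where N is the nilpotent superdiagonal part.

Assembling the blocks and conjugating back gives the entries of e^{tA} as shown above.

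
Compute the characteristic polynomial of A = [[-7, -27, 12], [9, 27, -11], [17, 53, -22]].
χ_A(x) = (x - 1)^2(x + 4)

xI - A = [[x + 7, 27, -12], [-9, x - 27, 11], [-17, -53, x + 22]].

Expanding det(xI - A) along the first row:
det(xI - A) = + (x + 7)·det([[x - 27, 11], [-53, x + 22]]) - (27)·det([[-9, 11], [-17, x + 22]]) + (-12)·det([[-9, x - 27], [-17, -53]]).

Evaluating gives χ_A(x) = x^3 + 2x^2 - 7x + 4 = (x - 1)^2(x + 4).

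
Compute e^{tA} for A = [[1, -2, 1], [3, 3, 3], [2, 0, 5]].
A has Jordan form J = [[3, 1, 0], [0, 3, 1], [0, 0, 3]] with A = PJP^{-1}, so e^{tA} = P e^{tJ} P^{-1}.

For a Jordan block J_k(λ), e^{tJ_k(λ)} = e^{λt} · (I + tN + t^2 N^2/2! + ... + t^{k-1} N^{k-1}/(k-1)!) where N is the nilpotent superdiagonal part.

Assembling the blocks and conjugating back gives the entries of e^{tA} as shown above.

e^{tA} = [[(1 - 2*t)*e^{3*t}, 2*t*(t - 1)*e^{3*t}, t*(1 - 3*t)*e^{3*t}], [3*t*e^{3*t}, (1 - 3*t^2)*e^{3*t}, 3*t*(3*t + 2)*e^{3*t}/2], [2*t*e^{3*t}, -2*t^2*e^{3*t}, (3*t^2 + 2*t + 1)*e^{3*t}]]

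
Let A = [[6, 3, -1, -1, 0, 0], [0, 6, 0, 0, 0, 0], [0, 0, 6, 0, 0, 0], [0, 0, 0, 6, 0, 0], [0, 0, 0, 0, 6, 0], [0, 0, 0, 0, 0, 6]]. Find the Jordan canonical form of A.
J = [[6, 1, 0, 0, 0, 0], [0, 6, 0, 0, 0, 0], [0, 0, 6, 0, 0, 0], [0, 0, 0, 6, 0, 0], [0, 0, 0, 0, 6, 0], [0, 0, 0, 0, 0, 6]]

The characteristic polynomial is det(xI - A) = (x - 6)^6, so the eigenvalues are 6 (algebraic multiplicity 6).

For λ = 6: rank(A - 6I) = 1, rank((A - 6I)^2) = 0. The eigenspace has dimension 6 - 1 = 5, so there are 5 Jordan blocks; the rank sequence gives block sizes [2, 1, 1, 1, 1].

Assembling the blocks gives the Jordan form J above.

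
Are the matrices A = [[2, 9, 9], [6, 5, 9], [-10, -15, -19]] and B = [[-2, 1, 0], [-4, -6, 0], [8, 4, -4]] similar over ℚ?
Two matrices over a field are similar if and only if they have the same invariant factors.

Both A and B have characteristic polynomial (x + 4)^3 and minimal polynomial (x + 4)^2. Computing further, both have invariant factors x + 4, (x + 4)^2. Hence A and B are similar.

Yes.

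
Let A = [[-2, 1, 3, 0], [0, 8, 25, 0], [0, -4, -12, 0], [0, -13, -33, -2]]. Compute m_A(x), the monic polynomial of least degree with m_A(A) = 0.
m_A(x) = (x + 2)^3

The characteristic polynomial factors as (x + 2)^4. The minimal polynomial is ∏(x - λ)^{k_λ} where k_λ is the size of the largest Jordan block at λ.

For λ = -2: rank(A + 2I) = 2, and the largest Jordan block has size 3 (the smallest k with rank((A + 2I)^k) = rank((A + 2I)^(k+1))).

So m_A(x) = (x + 2)^3.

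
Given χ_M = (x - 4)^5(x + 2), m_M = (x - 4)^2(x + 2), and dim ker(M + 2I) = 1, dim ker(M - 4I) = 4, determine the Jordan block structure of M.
Jordan blocks: (-2, 1), (4, 2), (4, 1), (4, 1), (4, 1)

λ = -2: algebraic multiplicity 1 (exponent in χ_M), largest block size 1 (exponent in m_M), 1 block (geometric multiplicity). This forces block sizes [1].
λ = 4: algebraic multiplicity 5 (exponent in χ_M), largest block size 2 (exponent in m_M), 4 blocks (geometric multiplicity). These force block sizes [2, 1, 1, 1].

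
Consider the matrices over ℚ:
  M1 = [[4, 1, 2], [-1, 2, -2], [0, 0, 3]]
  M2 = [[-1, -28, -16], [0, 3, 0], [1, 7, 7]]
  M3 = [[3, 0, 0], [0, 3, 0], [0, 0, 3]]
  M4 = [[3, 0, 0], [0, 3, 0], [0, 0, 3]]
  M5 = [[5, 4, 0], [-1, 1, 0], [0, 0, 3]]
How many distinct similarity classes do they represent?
2 classes: {M1, M2, M5}, {M3, M4}

Characteristic polynomials: χ_{M1} = (x - 3)^3, χ_{M2} = (x - 3)^3, χ_{M3} = (x - 3)^3, χ_{M4} = (x - 3)^3, χ_{M5} = (x - 3)^3.

{M1, M2, M5}: invariant factors x - 3, (x - 3)^2.

{M3, M4}: invariant factors x - 3, x - 3, x - 3.

Matrices are similar if and only if their invariant-factor lists agree; the partition into similarity classes is {M1, M2, M5}, {M3, M4}.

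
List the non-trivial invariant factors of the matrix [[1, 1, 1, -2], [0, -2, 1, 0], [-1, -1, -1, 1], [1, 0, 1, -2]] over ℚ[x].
The Jordan structure of A has elementary divisors (x + 1)^3, (x + 1). Arranging the block sizes at each eigenvalue in decreasing order and taking row products gives the invariant factors.

Invariant factors (smallest first, each dividing the next): x + 1, (x + 1)^3.

Check: the last factor (x + 1)^3 is the minimal polynomial, and the product (x + 1)^4 is the characteristic polynomial.

x + 1, (x + 1)^3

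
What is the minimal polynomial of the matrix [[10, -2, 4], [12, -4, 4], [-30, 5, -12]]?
The characteristic polynomial factors as (x + 2)^3. The minimal polynomial is ∏(x - λ)^{k_λ} where k_λ is the size of the largest Jordan block at λ.

For λ = -2: rank(A + 2I) = 1, and the largest Jordan block has size 2 (the smallest k with rank((A + 2I)^k) = rank((A + 2I)^(k+1))).

So m_A(x) = (x + 2)^2.

m_A(x) = (x + 2)^2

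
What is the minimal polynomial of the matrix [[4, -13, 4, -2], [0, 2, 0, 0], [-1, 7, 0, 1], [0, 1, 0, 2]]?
m_A(x) = (x - 2)^2

The characteristic polynomial factors as (x - 2)^4. The minimal polynomial is ∏(x - λ)^{k_λ} where k_λ is the size of the largest Jordan block at λ.

For λ = 2: rank(A - 2I) = 2, and the largest Jordan block has size 2 (the smallest k with rank((A - 2I)^k) = rank((A - 2I)^(k+1))).

So m_A(x) = (x - 2)^2.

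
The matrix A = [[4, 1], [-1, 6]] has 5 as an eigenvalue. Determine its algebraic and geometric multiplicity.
The characteristic polynomial is (x - 5)^2, so the factor x - 5 appears with exponent 2: the algebraic multiplicity is 2.

rank(A - 5I) = 1, so the eigenspace has dimension 2 - 1 = 1: the geometric multiplicity is 1.

Since 1 < 2, A is not diagonalizable.

algebraic multiplicity 2, geometric multiplicity 1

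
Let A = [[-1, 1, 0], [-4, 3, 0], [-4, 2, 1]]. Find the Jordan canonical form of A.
The characteristic polynomial is det(xI - A) = (x - 1)^3, so the eigenvalues are 1 (algebraic multiplicity 3).

For λ = 1: rank(A - I) = 1, rank((A - I)^2) = 0. The eigenspace has dimension 3 - 1 = 2, so there are 2 Jordan blocks; the rank sequence gives block sizes [2, 1].

Assembling the blocks gives the Jordan form J above.

J = [[1, 1, 0], [0, 1, 0], [0, 0, 1]]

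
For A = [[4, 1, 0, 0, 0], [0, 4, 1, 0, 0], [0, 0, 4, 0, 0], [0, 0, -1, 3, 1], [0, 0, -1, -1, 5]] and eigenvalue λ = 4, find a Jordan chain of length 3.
We seek v_1 ∈ ker((A - 4I)^3) \ ker((A - 4I)^2), then set v_{i+1} = (A - 4I) v_i.

One such chain is v_1 = [[0, 0, 1, 0, 0]]^T, v_2 = [[0, 1, 0, -1, -1]]^T, v_3 = [[1, 0, 0, 0, 0]]^T. Check: (A - 4I) v_3 = [[0, 0, 0, 0, 0]]^T = 0.

v_1 = [[0, 0, 1, 0, 0]]^T, v_2 = [[0, 1, 0, -1, -1]]^T, v_3 = [[1, 0, 0, 0, 0]]^T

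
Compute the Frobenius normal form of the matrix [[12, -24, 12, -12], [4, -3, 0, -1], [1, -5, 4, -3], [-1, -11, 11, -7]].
R = [[0, 0, 0, -12], [1, 0, 0, 20], [0, 1, 0, -3], [0, 0, 1, 6]]

The invariant factors of A (the non-unit diagonal entries of the Smith normal form of xI - A over ℚ[x]) are (x - 6)(x^3 + 3x - 2), each dividing the next. The characteristic polynomial is their product, (x - 6)(x^3 + 3x - 2).

The rational canonical form is the block-diagonal matrix of companion matrices C(f_i):
R = [[0, 0, 0, -12], [1, 0, 0, 20], [0, 1, 0, -3], [0, 0, 1, 6]].

Note the characteristic polynomial does not split into linear factors over ℚ, so A has no Jordan form over ℚ; the rational canonical form exists over any field.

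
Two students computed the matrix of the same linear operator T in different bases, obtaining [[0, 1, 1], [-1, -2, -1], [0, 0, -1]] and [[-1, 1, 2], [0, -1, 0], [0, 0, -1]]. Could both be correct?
Two matrices over a field are similar if and only if they have the same invariant factors.

Both A and B have characteristic polynomial (x + 1)^3 and minimal polynomial (x + 1)^2. Computing further, both have invariant factors x + 1, (x + 1)^2. Hence A and B are similar.

Yes.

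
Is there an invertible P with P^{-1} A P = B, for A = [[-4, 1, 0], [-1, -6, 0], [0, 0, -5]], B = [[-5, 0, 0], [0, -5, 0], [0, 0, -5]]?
Both have characteristic polynomial (x + 5)^3, but the minimal polynomial of A is (x + 5)^2 while the minimal polynomial of B is x + 5. The minimal polynomial is a similarity invariant, so A and B are not similar.

No.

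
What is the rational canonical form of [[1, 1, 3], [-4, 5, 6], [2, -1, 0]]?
R = [[3, 0, 0], [0, 0, 0], [0, 1, 3]]

The invariant factors of A (the non-unit diagonal entries of the Smith normal form of xI - A over ℚ[x]) are x - 3, x(x - 3), each dividing the next. The characteristic polynomial is their product, x(x - 3)^2.

The rational canonical form is the block-diagonal matrix of companion matrices C(f_i):
R = [[3, 0, 0], [0, 0, 0], [0, 1, 3]].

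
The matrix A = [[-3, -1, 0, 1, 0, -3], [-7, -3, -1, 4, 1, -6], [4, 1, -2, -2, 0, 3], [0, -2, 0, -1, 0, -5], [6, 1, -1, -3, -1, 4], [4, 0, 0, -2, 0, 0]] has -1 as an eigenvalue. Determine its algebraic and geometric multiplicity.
The characteristic polynomial is (x + 1)^2(x + 2)^4, so the factor x + 1 appears with exponent 2: the algebraic multiplicity is 2.

rank(A + I) = 5, so the eigenspace has dimension 6 - 5 = 1: the geometric multiplicity is 1.

Since 1 < 2, A is not diagonalizable.

algebraic multiplicity 2, geometric multiplicity 1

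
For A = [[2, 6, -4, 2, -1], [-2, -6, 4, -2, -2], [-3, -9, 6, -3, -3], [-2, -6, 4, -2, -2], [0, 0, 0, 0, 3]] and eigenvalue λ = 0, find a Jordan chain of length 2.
v_1 = [[-4, 3, 5, 4, 0]]^T, v_2 = [[-2, 2, 3, 2, 0]]^T

We seek v_1 ∈ ker(A^2) \ ker(A), then set v_{i+1} = A v_i.

One such chain is v_1 = [[-4, 3, 5, 4, 0]]^T, v_2 = [[-2, 2, 3, 2, 0]]^T. Check: A v_2 = [[0, 0, 0, 0, 0]]^T = 0.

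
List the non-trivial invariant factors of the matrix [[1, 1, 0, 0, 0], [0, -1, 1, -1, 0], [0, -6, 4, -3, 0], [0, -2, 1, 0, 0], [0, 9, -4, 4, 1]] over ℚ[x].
The Jordan structure of A has elementary divisors (x - 1)^3, (x - 1), (x - 1). Arranging the block sizes at each eigenvalue in decreasing order and taking row products gives the invariant factors.

Invariant factors (smallest first, each dividing the next): x - 1, x - 1, (x - 1)^3.

Check: the last factor (x - 1)^3 is the minimal polynomial, and the product (x - 1)^5 is the characteristic polynomial.

x - 1, x - 1, (x - 1)^3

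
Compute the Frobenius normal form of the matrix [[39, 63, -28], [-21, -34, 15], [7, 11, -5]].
The invariant factors of A (the non-unit diagonal entries of the Smith normal form of xI - A over ℚ[x]) are x^3 + 3x + 1, each dividing the next. The characteristic polynomial is their product, x^3 + 3x + 1.

The rational canonical form is the block-diagonal matrix of companion matrices C(f_i):
R = [[0, 0, -1], [1, 0, -3], [0, 1, 0]].

Note the characteristic polynomial does not split into linear factors over ℚ, so A has no Jordan form over ℚ; the rational canonical form exists over any field.

R = [[0, 0, -1], [1, 0, -3], [0, 1, 0]]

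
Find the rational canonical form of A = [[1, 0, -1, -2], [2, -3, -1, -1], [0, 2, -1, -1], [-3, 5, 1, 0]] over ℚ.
The invariant factors of A (the non-unit diagonal entries of the Smith normal form of xI - A over ℚ[x]) are (x - 1)(x + 1)^2(x + 2), each dividing the next. The characteristic polynomial is their product, (x - 1)(x + 1)^2(x + 2).

The rational canonical form is the block-diagonal matrix of companion matrices C(f_i):
R = [[0, 0, 0, 2], [1, 0, 0, 3], [0, 1, 0, -1], [0, 0, 1, -3]].

R = [[0, 0, 0, 2], [1, 0, 0, 3], [0, 1, 0, -1], [0, 0, 1, -3]]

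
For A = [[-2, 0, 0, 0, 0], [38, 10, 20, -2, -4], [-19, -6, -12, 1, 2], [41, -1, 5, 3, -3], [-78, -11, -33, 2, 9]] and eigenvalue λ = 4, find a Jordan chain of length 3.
v_1 = [[0, 0, 0, 2, -1]]^T, v_2 = [[0, 0, 0, 1, -1]]^T, v_3 = [[0, 2, -1, 2, -3]]^T

We seek v_1 ∈ ker((A - 4I)^3) \ ker((A - 4I)^2), then set v_{i+1} = (A - 4I) v_i.

One such chain is v_1 = [[0, 0, 0, 2, -1]]^T, v_2 = [[0, 0, 0, 1, -1]]^T, v_3 = [[0, 2, -1, 2, -3]]^T. Check: (A - 4I) v_3 = [[0, 0, 0, 0, 0]]^T = 0.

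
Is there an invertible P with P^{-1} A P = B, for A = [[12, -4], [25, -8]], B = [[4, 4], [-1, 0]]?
Yes.

Two matrices over a field are similar if and only if they have the same invariant factors.

Both A and B have characteristic polynomial (x - 2)^2 and minimal polynomial (x - 2)^2. Computing further, both have invariant factors (x - 2)^2. Hence A and B are similar.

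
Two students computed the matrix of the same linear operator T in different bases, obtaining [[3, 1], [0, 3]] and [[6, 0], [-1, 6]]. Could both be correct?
trace(A) = 6 but trace(B) = 12. The trace is a similarity invariant, so A and B are not similar.

No.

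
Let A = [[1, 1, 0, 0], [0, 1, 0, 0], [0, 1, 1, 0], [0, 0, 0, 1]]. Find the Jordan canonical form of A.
J = [[1, 1, 0, 0], [0, 1, 0, 0], [0, 0, 1, 0], [0, 0, 0, 1]]

The characteristic polynomial is det(xI - A) = (x - 1)^4, so the eigenvalues are 1 (algebraic multiplicity 4).

For λ = 1: rank(A - I) = 1, rank((A - I)^2) = 0. The eigenspace has dimension 4 - 1 = 3, so there are 3 Jordan blocks; the rank sequence gives block sizes [2, 1, 1].

Assembling the blocks gives the Jordan form J above.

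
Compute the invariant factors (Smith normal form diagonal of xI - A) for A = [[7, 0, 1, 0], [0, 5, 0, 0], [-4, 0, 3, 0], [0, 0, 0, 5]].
The Jordan structure of A has elementary divisors (x - 5)^2, (x - 5), (x - 5). Arranging the block sizes at each eigenvalue in decreasing order and taking row products gives the invariant factors.

Invariant factors (smallest first, each dividing the next): x - 5, x - 5, (x - 5)^2.

Check: the last factor (x - 5)^2 is the minimal polynomial, and the product (x - 5)^4 is the characteristic polynomial.

x - 5, x - 5, (x - 5)^2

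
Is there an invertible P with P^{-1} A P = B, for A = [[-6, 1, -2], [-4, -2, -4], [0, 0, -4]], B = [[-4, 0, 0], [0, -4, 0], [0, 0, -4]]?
Both have characteristic polynomial (x + 4)^3, but the minimal polynomial of A is (x + 4)^2 while the minimal polynomial of B is x + 4. The minimal polynomial is a similarity invariant, so A and B are not similar.

No.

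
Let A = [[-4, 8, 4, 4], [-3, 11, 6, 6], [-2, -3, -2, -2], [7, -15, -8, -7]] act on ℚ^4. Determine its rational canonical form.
R = [[0, 0, 0, 4], [1, 0, 0, -4], [0, 1, 0, -3], [0, 0, 1, -2]]

The invariant factors of A (the non-unit diagonal entries of the Smith normal form of xI - A over ℚ[x]) are (x + 2)(x^3 + 3x - 2), each dividing the next. The characteristic polynomial is their product, (x + 2)(x^3 + 3x - 2).

The rational canonical form is the block-diagonal matrix of companion matrices C(f_i):
R = [[0, 0, 0, 4], [1, 0, 0, -4], [0, 1, 0, -3], [0, 0, 1, -2]].

Note the characteristic polynomial does not split into linear factors over ℚ, so A has no Jordan form over ℚ; the rational canonical form exists over any field.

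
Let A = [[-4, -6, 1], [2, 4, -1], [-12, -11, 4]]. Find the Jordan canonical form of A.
J = [[-2, 0, 0], [0, 3, 1], [0, 0, 3]]

The characteristic polynomial is det(xI - A) = (x - 3)^2(x + 2), so the eigenvalues are -2 (algebraic multiplicity 1), 3 (algebraic multiplicity 2).

For λ = -2: algebraic multiplicity 1 gives one 1×1 block.

For λ = 3: rank(A - 3I) = 2, rank((A - 3I)^2) = 1. The eigenspace has dimension 3 - 2 = 1, so there is 1 Jordan block; the rank sequence gives block sizes [2].

Assembling the blocks gives the Jordan form J above.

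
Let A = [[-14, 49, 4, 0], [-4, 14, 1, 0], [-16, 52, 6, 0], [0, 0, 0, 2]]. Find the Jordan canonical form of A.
The characteristic polynomial is det(xI - A) = (x - 2)^4, so the eigenvalues are 2 (algebraic multiplicity 4).

For λ = 2: rank(A - 2I) = 2, rank((A - 2I)^2) = 1, rank((A - 2I)^3) = 0. The eigenspace has dimension 4 - 2 = 2, so there are 2 Jordan blocks; the rank sequence gives block sizes [3, 1].

Assembling the blocks gives the Jordan form J above.

J = [[2, 1, 0, 0], [0, 2, 1, 0], [0, 0, 2, 0], [0, 0, 0, 2]]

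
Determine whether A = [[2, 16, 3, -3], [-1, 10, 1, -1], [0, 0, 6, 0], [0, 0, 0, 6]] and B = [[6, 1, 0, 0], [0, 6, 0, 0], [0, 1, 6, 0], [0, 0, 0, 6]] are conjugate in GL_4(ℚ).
Both have characteristic polynomial (x - 6)^4, but the minimal polynomial of A is (x - 6)^3 while the minimal polynomial of B is (x - 6)^2. The minimal polynomial is a similarity invariant, so A and B are not similar.

No.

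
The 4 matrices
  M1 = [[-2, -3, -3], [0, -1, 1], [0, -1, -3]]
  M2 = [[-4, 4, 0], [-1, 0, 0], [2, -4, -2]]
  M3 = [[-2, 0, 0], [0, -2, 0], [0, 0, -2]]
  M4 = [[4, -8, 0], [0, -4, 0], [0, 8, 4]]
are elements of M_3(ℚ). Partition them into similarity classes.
3 classes: {M1, M2}, {M3}, {M4}

Characteristic polynomials: χ_{M1} = (x + 2)^3, χ_{M2} = (x + 2)^3, χ_{M3} = (x + 2)^3, χ_{M4} = (x - 4)^2(x + 4).

{M1, M2}: invariant factors x + 2, (x + 2)^2.

{M3}: invariant factors x + 2, x + 2, x + 2.

{M4}: invariant factors x - 4, (x - 4)(x + 4).

Matrices are similar if and only if their invariant-factor lists agree; the partition into similarity classes is {M1, M2}, {M3}, {M4}.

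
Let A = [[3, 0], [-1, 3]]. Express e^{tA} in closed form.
e^{tA} = [[e^{3*t}, 0], [-t*e^{3*t}, e^{3*t}]]

A has Jordan form J = [[3, 1], [0, 3]] with A = PJP^{-1}, so e^{tA} = P e^{tJ} P^{-1}.

For a Jordan block J_k(λ), e^{tJ_k(λ)} = e^{λt} · (I + tN + t^2 N^2/2! + ... + t^{k-1} N^{k-1}/(k-1)!) where N is the nilpotent superdiagonal part.

Assembling the blocks and conjugating back gives the entries of e^{tA} as shown above.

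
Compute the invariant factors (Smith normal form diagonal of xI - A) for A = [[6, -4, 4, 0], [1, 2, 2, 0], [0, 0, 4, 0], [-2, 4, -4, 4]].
x - 4, x - 4, (x - 4)^2

The Jordan structure of A has elementary divisors (x - 4)^2, (x - 4), (x - 4). Arranging the block sizes at each eigenvalue in decreasing order and taking row products gives the invariant factors.

Invariant factors (smallest first, each dividing the next): x - 4, x - 4, (x - 4)^2.

Check: the last factor (x - 4)^2 is the minimal polynomial, and the product (x - 4)^4 is the characteristic polynomial.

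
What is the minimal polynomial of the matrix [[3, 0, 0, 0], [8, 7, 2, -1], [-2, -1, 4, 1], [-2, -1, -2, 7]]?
The characteristic polynomial factors as (x - 6)^3(x - 3). The minimal polynomial is ∏(x - λ)^{k_λ} where k_λ is the size of the largest Jordan block at λ.

For λ = 3: rank(A - 3I) = 3, and the largest Jordan block has size 1 (the smallest k with rank((A - 3I)^k) = rank((A - 3I)^(k+1))).
For λ = 6: rank(A - 6I) = 2, and the largest Jordan block has size 2 (the smallest k with rank((A - 6I)^k) = rank((A - 6I)^(k+1))).

So m_A(x) = (x - 6)^2(x - 3).

m_A(x) = (x - 6)^2(x - 3)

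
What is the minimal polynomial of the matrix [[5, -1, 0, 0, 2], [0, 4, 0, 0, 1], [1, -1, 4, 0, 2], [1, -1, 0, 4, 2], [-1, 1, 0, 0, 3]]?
The characteristic polynomial factors as (x - 4)^5. The minimal polynomial is ∏(x - λ)^{k_λ} where k_λ is the size of the largest Jordan block at λ.

For λ = 4: rank(A - 4I) = 2, and the largest Jordan block has size 3 (the smallest k with rank((A - 4I)^k) = rank((A - 4I)^(k+1))).

So m_A(x) = (x - 4)^3.

m_A(x) = (x - 4)^3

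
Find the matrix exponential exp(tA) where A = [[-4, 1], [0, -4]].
e^{tA} = [[e^{-4*t}, t*e^{-4*t}], [0, e^{-4*t}]]

A has Jordan form J = [[-4, 1], [0, -4]] with A = PJP^{-1}, so e^{tA} = P e^{tJ} P^{-1}.

For a Jordan block J_k(λ), e^{tJ_k(λ)} = e^{λt} · (I + tN + t^2 N^2/2! + ... + t^{k-1} N^{k-1}/(k-1)!) where N is the nilpotent superdiagonal part.

Assembling the blocks and conjugating back gives the entries of e^{tA} as shown above.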